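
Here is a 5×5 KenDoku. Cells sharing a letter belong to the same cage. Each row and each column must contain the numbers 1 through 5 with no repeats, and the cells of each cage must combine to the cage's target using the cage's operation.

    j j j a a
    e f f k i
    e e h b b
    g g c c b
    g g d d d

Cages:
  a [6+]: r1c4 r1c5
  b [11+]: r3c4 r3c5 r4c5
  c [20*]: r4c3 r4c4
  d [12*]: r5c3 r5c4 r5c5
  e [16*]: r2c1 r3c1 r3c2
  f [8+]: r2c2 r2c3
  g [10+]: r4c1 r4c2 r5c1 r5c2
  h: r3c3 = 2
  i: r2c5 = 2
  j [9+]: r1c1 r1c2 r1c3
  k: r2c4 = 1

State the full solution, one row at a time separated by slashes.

Cage k is given, leaving r2c4 = 1.
Cage i is given, leaving r2c5 = 2.
Cage h is a single given cell, which forces r3c3 = 2.
Row 2 now contains 2, leaving r2c1 = 4.
Cage e has product 16; hence r3c1 = 1.
2 is placed in row 3; hence r3c2 = 4.
Cage b needs sum 11; hence r3c4 = 3.
Cage b has sum 11, leaving r3c5 = 5.
Cage b needs sum 11; hence r4c5 = 3.
Column 4 already has 3, leaving r5c4 = 4.
Row 5 already has 4, which forces r5c5 = 1.
Cage a's pair has sum 6, which forces r1c4 = 2.
Column 5 already has 1; hence r1c5 = 4.
The 4 cells of cage g must have sum 10, leaving r4c1 = 2.
Cage g has sum 10, which forces r4c2 = 1.
The two cells of cage c must have product 20, so r4c3 = 4.
Column 4 already has 4; hence r4c4 = 5.
The 4 cells of cage g must have sum 10, which forces r5c1 = 5.
Cage g has sum 10, which forces r5c2 = 2.
1 is placed in row 5, so r5c3 = 3.
5 is placed in column 1, leaving r1c1 = 3.
The 3 cells of cage j must have sum 9, leaving r1c2 = 5.
The 3 cells of cage j must have sum 9; hence r1c3 = 1.
Cage f's pair has sum 8, so r2c2 = 3.
3 is placed in column 3, leaving r2c3 = 5.

3 5 1 2 4 / 4 3 5 1 2 / 1 4 2 3 5 / 2 1 4 5 3 / 5 2 3 4 1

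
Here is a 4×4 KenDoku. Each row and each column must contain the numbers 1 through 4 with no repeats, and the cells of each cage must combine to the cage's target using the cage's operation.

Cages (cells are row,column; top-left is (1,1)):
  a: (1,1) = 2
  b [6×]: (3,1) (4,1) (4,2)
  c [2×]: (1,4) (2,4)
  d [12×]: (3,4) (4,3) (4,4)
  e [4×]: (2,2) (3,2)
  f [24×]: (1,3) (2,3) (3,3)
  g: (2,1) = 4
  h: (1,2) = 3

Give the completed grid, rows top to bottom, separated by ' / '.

Cage a is given, which forces (1,1) = 2.
H is a freebie, which forces (1,2) = 3.
3 is placed in row 1, which forces (1,3) = 4.
Row 1 now contains 2; hence (1,4) = 1.
Cage g is a single given cell, leaving (2,1) = 4.
Row 2 now contains 4, which forces (2,2) = 1.
Column 4 already has 1; hence (2,4) = 2.
1 is placed in column 2, so (3,2) = 4.
Row 3 now contains 4, so (3,4) = 3.
1 is placed in column 2, which forces (4,2) = 2.
3 is placed in column 4; hence (4,4) = 4.
Row 2 already has 2, which forces (2,3) = 3.
3 is placed in row 3, so (3,1) = 1.
3 is placed in row 3, so (3,3) = 2.
Cage b has product 6, which forces (4,1) = 3.
Cage d needs product 12, so (4,3) = 1.

2 3 4 1 / 4 1 3 2 / 1 4 2 3 / 3 2 1 4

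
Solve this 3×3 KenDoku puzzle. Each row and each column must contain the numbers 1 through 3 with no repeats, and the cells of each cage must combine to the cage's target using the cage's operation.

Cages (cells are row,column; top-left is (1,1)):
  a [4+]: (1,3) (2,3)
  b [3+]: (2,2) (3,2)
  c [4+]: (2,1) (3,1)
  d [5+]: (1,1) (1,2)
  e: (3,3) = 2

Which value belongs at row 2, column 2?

E is a freebie; hence (3,3) = 2.
The two cells of cage b must have sum 3, leaving (2,2) = 2.
2 is placed in row 3, leaving (3,2) = 1.
Cage d needs two cells with sum 5, leaving (1,1) = 2.
Column 2 now contains 2; hence (1,2) = 3.
Row 1 already has 3, which forces (1,3) = 1.
Cage c needs two cells with sum 4, so (2,1) = 1.
1 is placed in column 3, so (2,3) = 3.
Row 3 now contains 1, so (3,1) = 3.
Filled in: 2 3 1 / 1 2 3 / 3 1 2.

2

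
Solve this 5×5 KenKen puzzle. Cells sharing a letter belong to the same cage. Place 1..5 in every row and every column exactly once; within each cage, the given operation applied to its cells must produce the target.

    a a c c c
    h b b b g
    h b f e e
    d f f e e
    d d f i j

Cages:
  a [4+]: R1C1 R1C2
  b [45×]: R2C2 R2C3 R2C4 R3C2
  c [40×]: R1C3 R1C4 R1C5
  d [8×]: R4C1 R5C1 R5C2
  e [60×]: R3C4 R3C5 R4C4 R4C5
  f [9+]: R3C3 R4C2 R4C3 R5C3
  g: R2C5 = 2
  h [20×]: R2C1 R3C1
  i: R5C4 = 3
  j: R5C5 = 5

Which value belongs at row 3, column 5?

Cage g is a single given cell, which forces R2C5 = 2.
The 4 cells of cage b must have product 45, leaving R3C2 = 3.
I is a freebie; hence R5C4 = 3.
Cage j is given, so R5C5 = 5.
Cage a's pair has sum 4, so R1C1 = 3.
3 is placed in column 2, which forces R1C2 = 1.
5 is placed in column 5, so R1C5 = 4.
Column 2 now contains 1; hence R2C2 = 5.
Cage b has product 45; hence R2C3 = 3.
Row 2 already has 5, which forces R2C4 = 1.
4 is placed in column 5, so R3C5 = 1.
Column 2 now contains 1; hence R4C2 = 2.
Cage e has product 60; hence R4C5 = 3.
2 is placed in column 2; hence R5C2 = 4.
Row 2 already has 5, so R2C1 = 4.
Cage h needs two cells with product 20, so R3C1 = 5.
Row 3 now contains 5, so R3C4 = 4.
Cage d needs product 8; hence R4C1 = 1.
1 is placed in row 4, which forces R4C3 = 4.
Column 4 now contains 4, so R4C4 = 5.
Cage d has product 8, leaving R5C1 = 2.
Row 5 already has 2, leaving R5C3 = 1.
Cage c has product 40; hence R1C3 = 5.
Column 4 already has 5, so R1C4 = 2.
4 is placed in row 3; hence R3C3 = 2.
The full grid is 3 1 5 2 4 / 4 5 3 1 2 / 5 3 2 4 1 / 1 2 4 5 3 / 2 4 1 3 5.

1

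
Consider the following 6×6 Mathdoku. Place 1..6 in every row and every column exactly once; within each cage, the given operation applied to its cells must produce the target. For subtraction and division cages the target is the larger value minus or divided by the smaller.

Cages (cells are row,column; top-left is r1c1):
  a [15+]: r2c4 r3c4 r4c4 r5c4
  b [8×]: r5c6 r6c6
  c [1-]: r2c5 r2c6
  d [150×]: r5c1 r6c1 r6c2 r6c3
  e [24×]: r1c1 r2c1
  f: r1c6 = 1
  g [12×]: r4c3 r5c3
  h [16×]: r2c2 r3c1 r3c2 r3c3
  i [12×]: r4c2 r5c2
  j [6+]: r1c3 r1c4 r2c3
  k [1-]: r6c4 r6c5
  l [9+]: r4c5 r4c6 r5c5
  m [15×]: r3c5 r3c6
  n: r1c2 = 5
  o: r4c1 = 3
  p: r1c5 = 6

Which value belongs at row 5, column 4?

Cage n is given, leaving r1c2 = 5.
Cage p is given, which forces r1c5 = 6.
F is a freebie, which forces r1c6 = 1.
The 4 cells of cage h must have product 16, leaving r2c2 = 2.
O is a freebie, leaving r4c1 = 3.
The 4 cells of cage d must have product 150, leaving r5c1 = 5.
Row 1 already has 6, so r1c1 = 4.
The two cells of cage e must have product 24, leaving r2c1 = 6.
The 3 cells of cage j must have sum 6, so r2c3 = 1.
The two cells of cage i must have product 12; hence r4c2 = 4.
Cage i needs two cells with product 12, leaving r5c2 = 3.
The 4 cells of cage d must have product 150, leaving r6c3 = 5.
Cage h needs product 16, leaving r3c1 = 2.
Column 2 already has 4; hence r3c2 = 1.
Cage h needs product 16; hence r3c3 = 4.
Cage d has product 150, so r6c1 = 1.
Cage d needs product 150, which forces r6c2 = 6.
Row 3 needs a 6, and only r3c4 is open for it.
Cage a needs sum 15, leaving r2c4 = 3.
Cage j needs sum 6, which forces r1c3 = 3.
3 is placed in column 4, which forces r1c4 = 2.
Column 4 now contains 2, leaving r4c4 = 5.
Column 4 now contains 2, so r6c4 = 4.
The two cells of cage k must have difference 1, so r6c5 = 3.
Row 6 already has 4; hence r6c6 = 2.
Column 5 now contains 3, leaving r3c5 = 5.
The two cells of cage m must have product 15, which forces r3c6 = 3.
Column 6 now contains 2; hence r4c6 = 6.
4 is placed in column 4, so r5c4 = 1.
Row 5 now contains 1, so r5c5 = 2.
Column 6 now contains 2, leaving r5c6 = 4.
5 is placed in column 5, so r2c5 = 4.
4 is placed in column 6, so r2c6 = 5.
Row 4 now contains 6, leaving r4c3 = 2.
Column 5 already has 2, which forces r4c5 = 1.
2 is placed in row 5, so r5c3 = 6.
The full grid is 4 5 3 2 6 1 / 6 2 1 3 4 5 / 2 1 4 6 5 3 / 3 4 2 5 1 6 / 5 3 6 1 2 4 / 1 6 5 4 3 2.

1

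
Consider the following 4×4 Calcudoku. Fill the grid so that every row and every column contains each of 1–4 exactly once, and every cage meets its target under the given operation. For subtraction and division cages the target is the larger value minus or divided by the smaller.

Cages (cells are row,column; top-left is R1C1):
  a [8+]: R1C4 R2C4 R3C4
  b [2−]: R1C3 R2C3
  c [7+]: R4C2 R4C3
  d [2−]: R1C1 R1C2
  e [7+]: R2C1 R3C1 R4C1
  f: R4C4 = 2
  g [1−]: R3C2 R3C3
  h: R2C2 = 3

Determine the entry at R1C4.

Cage h is a single given cell; hence R2C2 = 3.
3 is placed in column 2; hence R4C2 = 4.
Row 4 already has 4, which forces R4C3 = 3.
Cage f is given, leaving R4C4 = 2.
2 is placed in row 4, which forces R4C1 = 1.
Row 2 needs a 1, and only R2C4 is open for it.
In row 1, 1 can only go at R1C2, so R1C2 = 1.
Cage d's pair has difference 2, leaving R1C1 = 3.
Row 1 now contains 3, leaving R1C4 = 4.
1 is placed in column 2, so R3C2 = 2.
The two cells of cage g must have difference 1; hence R3C3 = 1.
4 is placed in column 4, so R3C4 = 3.
Row 1 already has 4, leaving R1C3 = 2.
Cage e needs sum 7, which forces R2C1 = 2.
Cage b's pair has difference 2, so R2C3 = 4.
Row 3 now contains 2, leaving R3C1 = 4.
Completed grid: 3 1 2 4 / 2 3 4 1 / 4 2 1 3 / 1 4 3 2.

4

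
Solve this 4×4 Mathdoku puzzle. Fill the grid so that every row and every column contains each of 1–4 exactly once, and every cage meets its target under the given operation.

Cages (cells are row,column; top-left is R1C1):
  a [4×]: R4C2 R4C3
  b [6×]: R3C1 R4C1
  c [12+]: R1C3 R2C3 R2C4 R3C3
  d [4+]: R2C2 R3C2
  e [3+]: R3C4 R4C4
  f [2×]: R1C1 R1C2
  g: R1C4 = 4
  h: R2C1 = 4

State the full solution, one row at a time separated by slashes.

1 2 3 4 / 4 1 2 3 / 2 3 4 1 / 3 4 1 2

Cage g is given, which forces R1C4 = 4.
H is a freebie, which forces R2C1 = 4.
Column 4 already has 4; hence R2C4 = 3.
Cage c has sum 12; hence R1C3 = 3.
3 is placed in row 2, leaving R2C2 = 1.
Cage c needs sum 12, which forces R2C3 = 2.
Cage d needs two cells with sum 4; hence R3C2 = 3.
The 4 cells of cage c must have sum 12, which forces R3C3 = 4.
Column 2 now contains 1, so R4C2 = 4.
Column 3 already has 4, which forces R4C3 = 1.
Row 4 already has 1, so R4C4 = 2.
Cage f needs two cells with product 2, leaving R1C1 = 1.
Column 2 now contains 1, which forces R1C2 = 2.
Row 3 already has 3; hence R3C1 = 2.
Column 4 now contains 2, so R3C4 = 1.
2 is placed in row 4; hence R4C1 = 3.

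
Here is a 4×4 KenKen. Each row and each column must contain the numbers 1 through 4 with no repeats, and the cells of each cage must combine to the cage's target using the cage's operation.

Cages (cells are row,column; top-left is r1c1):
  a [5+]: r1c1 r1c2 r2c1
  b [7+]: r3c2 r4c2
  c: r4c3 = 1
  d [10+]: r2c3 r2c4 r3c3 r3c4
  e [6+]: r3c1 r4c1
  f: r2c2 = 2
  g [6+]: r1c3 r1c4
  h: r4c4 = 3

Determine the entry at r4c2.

F is a freebie, so r2c2 = 2.
Cage c is a single given cell, so r4c3 = 1.
Cage h is given, so r4c4 = 3.
The 3 cells of cage a must have sum 5, leaving r1c1 = 3.
2 is placed in column 2, so r1c2 = 1.
Row 2 already has 2; hence r2c1 = 1.
1 is placed in row 2; hence r2c4 = 4.
The two cells of cage b must have sum 7, which forces r3c2 = 3.
Row 4 now contains 3, leaving r4c2 = 4.
Cage g needs two cells with sum 6, leaving r1c3 = 4.
Column 4 already has 4, so r1c4 = 2.
Row 2 now contains 4, which forces r2c3 = 3.
The two cells of cage e must have sum 6, leaving r3c1 = 4.
Cage d has sum 10, which forces r3c3 = 2.
The 4 cells of cage d must have sum 10, leaving r3c4 = 1.
Row 4 now contains 4, which forces r4c1 = 2.
Completed grid: 3 1 4 2 / 1 2 3 4 / 4 3 2 1 / 2 4 1 3.

4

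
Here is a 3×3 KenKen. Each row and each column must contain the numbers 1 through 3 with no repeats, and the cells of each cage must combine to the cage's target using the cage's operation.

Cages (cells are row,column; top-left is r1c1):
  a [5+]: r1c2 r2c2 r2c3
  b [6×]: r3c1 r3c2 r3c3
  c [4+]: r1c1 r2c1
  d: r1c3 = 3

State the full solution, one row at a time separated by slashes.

D is a freebie, leaving r1c3 = 3.
Row 1 already has 3, which forces r1c1 = 1.
1 is placed in row 1; hence r1c2 = 2.
Cage c needs two cells with sum 4, so r2c1 = 3.
Row 2 now contains 3; hence r2c2 = 1.
1 is placed in row 2, leaving r2c3 = 2.
Column 1 now contains 3, which forces r3c1 = 2.
Column 2 now contains 1, leaving r3c2 = 3.
Column 3 already has 2, which forces r3c3 = 1.

1 2 3 / 3 1 2 / 2 3 1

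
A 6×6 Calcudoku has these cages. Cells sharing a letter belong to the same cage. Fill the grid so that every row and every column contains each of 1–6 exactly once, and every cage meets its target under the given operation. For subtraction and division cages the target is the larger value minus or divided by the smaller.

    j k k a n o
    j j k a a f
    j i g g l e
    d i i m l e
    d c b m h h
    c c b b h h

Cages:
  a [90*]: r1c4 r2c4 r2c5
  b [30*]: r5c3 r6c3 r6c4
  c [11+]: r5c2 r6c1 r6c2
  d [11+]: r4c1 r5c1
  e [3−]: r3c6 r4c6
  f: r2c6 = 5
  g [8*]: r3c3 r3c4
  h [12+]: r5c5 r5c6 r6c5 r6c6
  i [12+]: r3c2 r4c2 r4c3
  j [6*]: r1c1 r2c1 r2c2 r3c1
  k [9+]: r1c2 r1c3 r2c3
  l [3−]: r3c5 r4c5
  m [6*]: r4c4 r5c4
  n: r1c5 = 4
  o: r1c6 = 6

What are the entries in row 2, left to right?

2 1 4 6 3 5

N is a freebie, which forces r1c5 = 4.
Cage o is a single given cell; hence r1c6 = 6.
Cage j needs product 6; hence r2c2 = 1.
F is a freebie, which forces r2c6 = 5.
The 3 cells of cage a must have product 90, leaving r1c4 = 5.
Row 2 needs a 2, and only r2c1 is open for it.
The only place for 4 in row 2 is r2c3.
4 is placed in column 3; hence r3c3 = 2.
Cage g's pair has product 8; hence r3c4 = 4.
Row 3 now contains 4, so r3c6 = 1.
Column 6 already has 1; hence r4c6 = 4.
Cage j needs product 6, so r1c1 = 1.
Cage k needs sum 9, so r1c2 = 2.
2 is placed in column 3, leaving r1c3 = 3.
Row 3 now contains 1; hence r3c1 = 3.
Cage i has sum 12, which forces r4c3 = 1.
Cage c has sum 11, so r5c2 = 4.
Cage c has sum 11; hence r6c1 = 4.
The 3 cells of cage c must have sum 11, leaving r6c2 = 3.
3 is placed in row 6, which forces r6c6 = 2.
Column 6 now contains 2, so r5c6 = 3.
Cage b has product 30, leaving r6c4 = 1.
Cage m's pair has product 6, which forces r4c4 = 3.
Row 4 already has 3; hence r4c5 = 2.
Column 4 now contains 1, which forces r5c4 = 2.
2 is placed in column 5, which forces r5c5 = 1.
Column 4 already has 3; hence r2c4 = 6.
Cage a has product 90, which forces r2c5 = 3.
The two cells of cage l must have difference 3, leaving r3c5 = 5.
Cage h has sum 12, which forces r6c5 = 6.
Row 3 already has 5, which forces r3c2 = 6.
Cage i has sum 12, which forces r4c2 = 5.
The 3 cells of cage b must have product 30; hence r5c3 = 6.
Row 6 already has 6, leaving r6c3 = 5.
Row 4 already has 5, leaving r4c1 = 6.
6 is placed in row 5, leaving r5c1 = 5.
The full grid is 1 2 3 5 4 6 / 2 1 4 6 3 5 / 3 6 2 4 5 1 / 6 5 1 3 2 4 / 5 4 6 2 1 3 / 4 3 5 1 6 2.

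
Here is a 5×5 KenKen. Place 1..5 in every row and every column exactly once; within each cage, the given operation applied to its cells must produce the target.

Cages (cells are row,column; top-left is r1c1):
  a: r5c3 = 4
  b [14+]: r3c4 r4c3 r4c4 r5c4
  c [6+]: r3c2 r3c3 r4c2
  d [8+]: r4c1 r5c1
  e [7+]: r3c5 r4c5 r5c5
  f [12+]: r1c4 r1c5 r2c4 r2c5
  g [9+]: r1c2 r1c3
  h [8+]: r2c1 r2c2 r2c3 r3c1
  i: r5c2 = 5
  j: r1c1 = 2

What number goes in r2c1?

4

Cage j is a single given cell, which forces r1c1 = 2.
Column 1 already has 2, so r3c1 = 1.
I is a freebie, so r5c2 = 5.
A is a freebie, leaving r5c3 = 4.
Column 2 already has 5, so r1c2 = 4.
Column 3 now contains 4; hence r1c3 = 5.
Cage h has sum 8, leaving r2c1 = 4.
Cage d's pair has sum 8, which forces r4c1 = 5.
Cage c needs sum 6, which forces r4c2 = 1.
5 is placed in row 5; hence r5c1 = 3.
Column 2 now contains 1, so r2c2 = 2.
Cage h has sum 8, so r2c3 = 1.
Column 2 already has 2, so r3c2 = 3.
3 is placed in row 3; hence r3c3 = 2.
Cage b needs sum 14, which forces r3c4 = 5.
Row 3 now contains 2; hence r3c5 = 4.
Cage b needs sum 14, which forces r4c3 = 3.
Cage b has sum 14; hence r4c4 = 4.
4 is placed in column 5, which forces r4c5 = 2.
The 4 cells of cage b must have sum 14, so r5c4 = 2.
Cage e needs sum 7, which forces r5c5 = 1.
Cage f has sum 12, leaving r1c4 = 1.
Column 5 already has 1, so r1c5 = 3.
Column 4 already has 5, leaving r2c4 = 3.
Cage f has sum 12, which forces r2c5 = 5.
The full grid is 2 4 5 1 3 / 4 2 1 3 5 / 1 3 2 5 4 / 5 1 3 4 2 / 3 5 4 2 1.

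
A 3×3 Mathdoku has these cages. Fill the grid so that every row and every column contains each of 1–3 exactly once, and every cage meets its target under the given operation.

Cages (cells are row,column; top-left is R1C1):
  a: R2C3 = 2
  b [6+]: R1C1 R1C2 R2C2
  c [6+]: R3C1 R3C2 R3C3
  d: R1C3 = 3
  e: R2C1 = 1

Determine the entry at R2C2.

3

Cage d is given, which forces R1C3 = 3.
Cage e is a single given cell, so R2C1 = 1.
A is a freebie, leaving R2C3 = 2.
Column 3 already has 2, so R3C3 = 1.
1 is placed in column 1, which forces R1C1 = 2.
The 3 cells of cage b must have sum 6; hence R1C2 = 1.
Row 2 now contains 2, which forces R2C2 = 3.
Column 1 already has 2, which forces R3C1 = 3.
Column 2 already has 3, so R3C2 = 2.
Completed grid: 2 1 3 / 1 3 2 / 3 2 1.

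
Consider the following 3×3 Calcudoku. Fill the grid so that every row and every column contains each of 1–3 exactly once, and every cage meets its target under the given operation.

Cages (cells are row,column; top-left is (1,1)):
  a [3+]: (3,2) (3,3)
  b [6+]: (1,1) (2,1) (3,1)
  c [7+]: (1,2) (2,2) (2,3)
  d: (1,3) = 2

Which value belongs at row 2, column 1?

2

Cage d is given, so (1,3) = 2.
Column 3 now contains 2, so (2,3) = 3.
Column 3 now contains 2; hence (3,3) = 1.
Row 1 already has 2, leaving (1,2) = 3.
Row 2 already has 3, leaving (2,2) = 1.
Row 3 already has 1, leaving (3,2) = 2.
Row 1 already has 3, leaving (1,1) = 1.
Row 2 now contains 1; hence (2,1) = 2.
Row 3 already has 2, so (3,1) = 3.
The full grid is 1 3 2 / 2 1 3 / 3 2 1.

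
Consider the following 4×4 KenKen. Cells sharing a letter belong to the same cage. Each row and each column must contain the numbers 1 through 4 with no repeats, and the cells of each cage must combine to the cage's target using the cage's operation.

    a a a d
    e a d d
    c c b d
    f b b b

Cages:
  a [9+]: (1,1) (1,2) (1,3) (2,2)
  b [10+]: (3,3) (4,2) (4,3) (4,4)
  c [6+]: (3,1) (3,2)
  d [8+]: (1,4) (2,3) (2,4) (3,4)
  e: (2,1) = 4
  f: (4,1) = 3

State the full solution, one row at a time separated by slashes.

1 3 4 2 / 4 1 2 3 / 2 4 3 1 / 3 2 1 4

Cage e is a single given cell, so (2,1) = 4.
Column 1 already has 4, which forces (3,1) = 2.
2 is placed in row 3, leaving (3,2) = 4.
F is a freebie, which forces (4,1) = 3.
Column 1 now contains 3, so (1,1) = 1.
Cage b has sum 10, so (3,3) = 3.
3 is placed in row 3, so (3,4) = 1.
Cage a has sum 9, so (1,2) = 3.
3 is placed in column 3, leaving (1,3) = 4.
Row 1 now contains 4, which forces (1,4) = 2.
The 4 cells of cage a must have sum 9, leaving (2,2) = 1.
Row 2 now contains 1; hence (2,3) = 2.
2 is placed in column 4, which forces (2,4) = 3.
1 is placed in column 2, so (4,2) = 2.
Column 3 now contains 2, leaving (4,3) = 1.
2 is placed in column 4, so (4,4) = 4.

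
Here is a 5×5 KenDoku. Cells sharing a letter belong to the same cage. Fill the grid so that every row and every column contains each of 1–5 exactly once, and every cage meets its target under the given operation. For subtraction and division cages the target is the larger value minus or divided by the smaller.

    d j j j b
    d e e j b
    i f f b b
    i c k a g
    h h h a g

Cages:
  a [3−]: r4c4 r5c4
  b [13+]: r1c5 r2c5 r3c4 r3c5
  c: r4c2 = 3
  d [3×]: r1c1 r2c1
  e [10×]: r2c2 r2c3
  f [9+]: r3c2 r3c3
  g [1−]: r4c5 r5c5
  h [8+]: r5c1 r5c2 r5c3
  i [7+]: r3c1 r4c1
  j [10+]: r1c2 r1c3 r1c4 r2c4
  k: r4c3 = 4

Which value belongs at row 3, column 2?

4

Cage c is a single given cell, so r4c2 = 3.
K is a freebie; hence r4c3 = 4.
Cage f's pair has sum 9, which forces r3c2 = 4.
Column 3 now contains 4, which forces r3c3 = 5.
Cage e needs two cells with product 10; hence r2c2 = 5.
5 is placed in column 3; hence r2c3 = 2.
Row 3 already has 5; hence r3c1 = 2.
Cage i's pair has sum 7, which forces r4c1 = 5.
Cage b needs sum 13, so r1c5 = 5.
The 4 cells of cage b must have sum 13, which forces r2c5 = 4.
Cage h needs sum 8, leaving r5c1 = 4.
Cage h has sum 8, which forces r5c2 = 1.
Cage h has sum 8, so r5c3 = 3.
4 is placed in row 5, leaving r5c4 = 5.
Row 5 now contains 3, leaving r5c5 = 2.
1 is placed in column 2, leaving r1c2 = 2.
Column 3 already has 3, leaving r1c3 = 1.
Cage j has sum 10; hence r1c4 = 4.
The 4 cells of cage j must have sum 10; hence r2c4 = 3.
Column 4 already has 3, leaving r3c4 = 1.
Row 3 now contains 1; hence r3c5 = 3.
Cage a needs two cells with difference 3, leaving r4c4 = 2.
Column 5 already has 2, leaving r4c5 = 1.
1 is placed in row 1, so r1c1 = 3.
Row 2 already has 3, so r2c1 = 1.
Filled in: 3 2 1 4 5 / 1 5 2 3 4 / 2 4 5 1 3 / 5 3 4 2 1 / 4 1 3 5 2.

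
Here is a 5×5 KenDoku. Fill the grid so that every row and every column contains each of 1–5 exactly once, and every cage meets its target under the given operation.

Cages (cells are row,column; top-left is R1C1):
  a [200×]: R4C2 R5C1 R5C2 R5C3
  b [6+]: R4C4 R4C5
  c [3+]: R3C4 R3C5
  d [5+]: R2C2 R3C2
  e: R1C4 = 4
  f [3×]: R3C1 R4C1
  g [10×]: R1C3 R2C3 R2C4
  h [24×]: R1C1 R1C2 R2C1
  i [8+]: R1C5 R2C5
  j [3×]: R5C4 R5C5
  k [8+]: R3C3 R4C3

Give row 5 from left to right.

Cage e is a single given cell, so R1C4 = 4.
Cage a has product 200, so R4C2 = 5.
Row 4 already has 5, so R4C3 = 3.
The 3 cells of cage h must have product 24, which forces R2C1 = 4.
The two cells of cage f must have product 3; hence R3C1 = 3.
Column 3 already has 3, leaving R3C3 = 5.
Row 4 now contains 3, leaving R4C1 = 1.
Cage b's pair has sum 6; hence R4C4 = 2.
The two cells of cage b must have sum 6, so R4C5 = 4.
Column 1 already has 3, which forces R1C1 = 2.
Cage h has product 24, so R1C2 = 3.
Row 1 now contains 2, leaving R1C3 = 1.
3 is placed in row 1, leaving R1C5 = 5.
3 is placed in column 2; hence R2C2 = 1.
Column 3 already has 1, which forces R2C3 = 2.
The 3 cells of cage g must have product 10; hence R2C4 = 5.
Column 5 already has 5, leaving R2C5 = 3.
2 is placed in column 4; hence R3C4 = 1.
Cage c needs two cells with sum 3, which forces R3C5 = 2.
Cage a has product 200, so R5C1 = 5.
Column 3 already has 2; hence R5C3 = 4.
Column 4 now contains 1, leaving R5C4 = 3.
Column 5 already has 3, leaving R5C5 = 1.
Row 3 now contains 2; hence R3C2 = 4.
Row 5 now contains 4, which forces R5C2 = 2.
Completed grid: 2 3 1 4 5 / 4 1 2 5 3 / 3 4 5 1 2 / 1 5 3 2 4 / 5 2 4 3 1.

5 2 4 3 1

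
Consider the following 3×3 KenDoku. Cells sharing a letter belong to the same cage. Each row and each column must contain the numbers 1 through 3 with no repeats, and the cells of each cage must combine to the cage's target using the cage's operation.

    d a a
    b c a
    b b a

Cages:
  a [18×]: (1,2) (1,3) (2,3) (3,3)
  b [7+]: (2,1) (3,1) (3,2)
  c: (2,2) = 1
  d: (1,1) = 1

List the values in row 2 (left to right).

2 1 3

Cage d is given, so (1,1) = 1.
The 4 cells of cage a must have product 18, leaving (1,2) = 3.
1 is placed in row 1, so (1,3) = 2.
Cage c is given; hence (2,2) = 1.
Row 2 already has 1, so (2,3) = 3.
1 is placed in column 1; hence (3,1) = 3.
Column 2 now contains 3, which forces (3,2) = 2.
Column 3 now contains 3; hence (3,3) = 1.
3 is placed in row 2, so (2,1) = 2.
The full grid is 1 3 2 / 2 1 3 / 3 2 1.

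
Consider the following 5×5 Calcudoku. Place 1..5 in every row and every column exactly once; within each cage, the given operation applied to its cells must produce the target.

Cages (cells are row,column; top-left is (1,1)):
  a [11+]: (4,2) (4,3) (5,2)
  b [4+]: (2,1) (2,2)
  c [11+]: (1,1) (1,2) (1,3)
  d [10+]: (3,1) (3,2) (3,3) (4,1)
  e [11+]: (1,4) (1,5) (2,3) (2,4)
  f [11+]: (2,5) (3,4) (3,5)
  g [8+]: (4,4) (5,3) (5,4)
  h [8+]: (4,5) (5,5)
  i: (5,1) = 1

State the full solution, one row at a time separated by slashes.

Cage i is given, leaving (5,1) = 1.
Column 1 already has 1, leaving (2,1) = 3.
Cage b needs two cells with sum 4; hence (2,2) = 1.
The 4 cells of cage d must have sum 10; hence (3,3) = 1.
In row 4, 1 can only go at (4,4), so (4,4) = 1.
The only place for 1 in row 1 is (1,5).
The only place for 3 in row 1 is (1,4).
The only place for 4 in row 2 is (2,5).
The only place for 2 in column 5 is (3,5).
The 4 cells of cage d must have sum 10, which forces (3,1) = 4.
Row 3 now contains 2, so (3,2) = 3.
The 3 cells of cage f must have sum 11, leaving (3,4) = 5.
Cage d needs sum 10, leaving (4,1) = 2.
2 is placed in column 1, so (1,1) = 5.
The 4 cells of cage e must have sum 11; hence (2,3) = 5.
Column 4 already has 5, which forces (2,4) = 2.
5 is placed in column 3; hence (4,3) = 4.
The 3 cells of cage a must have sum 11, which forces (5,2) = 2.
5 is placed in column 3, leaving (5,3) = 3.
Column 4 now contains 2, which forces (5,4) = 4.
Row 5 already has 3, which forces (5,5) = 5.
Column 2 now contains 2; hence (1,2) = 4.
Column 3 now contains 4; hence (1,3) = 2.
Row 4 already has 4, which forces (4,2) = 5.
Column 5 now contains 5; hence (4,5) = 3.

5 4 2 3 1 / 3 1 5 2 4 / 4 3 1 5 2 / 2 5 4 1 3 / 1 2 3 4 5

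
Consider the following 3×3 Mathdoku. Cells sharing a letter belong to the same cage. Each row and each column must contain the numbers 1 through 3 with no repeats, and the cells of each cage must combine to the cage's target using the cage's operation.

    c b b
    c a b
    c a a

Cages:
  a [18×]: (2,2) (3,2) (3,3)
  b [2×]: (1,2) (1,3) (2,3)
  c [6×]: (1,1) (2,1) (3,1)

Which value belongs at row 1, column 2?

1

Cage b has product 2, so (1,2) = 1.
Cage b has product 2; hence (1,3) = 2.
Cage a needs product 18, which forces (2,2) = 3.
Cage b has product 2, which forces (2,3) = 1.
The 3 cells of cage a must have product 18, leaving (3,2) = 2.
Cage a needs product 18; hence (3,3) = 3.
Row 1 now contains 2, leaving (1,1) = 3.
Row 2 now contains 1, which forces (2,1) = 2.
Row 3 now contains 3, leaving (3,1) = 1.
Completed grid: 3 1 2 / 2 3 1 / 1 2 3.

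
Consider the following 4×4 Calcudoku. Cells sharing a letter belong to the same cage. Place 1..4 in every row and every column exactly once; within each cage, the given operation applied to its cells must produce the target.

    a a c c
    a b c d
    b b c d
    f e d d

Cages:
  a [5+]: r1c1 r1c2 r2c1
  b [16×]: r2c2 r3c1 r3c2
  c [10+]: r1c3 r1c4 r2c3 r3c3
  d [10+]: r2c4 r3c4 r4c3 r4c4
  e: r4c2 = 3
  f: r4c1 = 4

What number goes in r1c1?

3

F is a freebie, which forces r4c1 = 4.
Cage e is a single given cell, which forces r4c2 = 3.
Cage b has product 16; hence r2c2 = 2.
4 is placed in column 1, so r3c1 = 2.
Cage b needs product 16, so r3c2 = 4.
Row 3 already has 4; hence r3c4 = 3.
The 3 cells of cage a must have sum 5, leaving r1c1 = 3.
Column 2 now contains 2, so r1c2 = 1.
Row 2 already has 2; hence r2c1 = 1.
Column 4 already has 3, leaving r2c4 = 4.
Row 3 now contains 3, which forces r3c3 = 1.
Column 3 now contains 1; hence r4c3 = 2.
Row 4 now contains 2, which forces r4c4 = 1.
2 is placed in column 3; hence r1c3 = 4.
Column 4 now contains 4, so r1c4 = 2.
Row 2 already has 4; hence r2c3 = 3.
The full grid is 3 1 4 2 / 1 2 3 4 / 2 4 1 3 / 4 3 2 1.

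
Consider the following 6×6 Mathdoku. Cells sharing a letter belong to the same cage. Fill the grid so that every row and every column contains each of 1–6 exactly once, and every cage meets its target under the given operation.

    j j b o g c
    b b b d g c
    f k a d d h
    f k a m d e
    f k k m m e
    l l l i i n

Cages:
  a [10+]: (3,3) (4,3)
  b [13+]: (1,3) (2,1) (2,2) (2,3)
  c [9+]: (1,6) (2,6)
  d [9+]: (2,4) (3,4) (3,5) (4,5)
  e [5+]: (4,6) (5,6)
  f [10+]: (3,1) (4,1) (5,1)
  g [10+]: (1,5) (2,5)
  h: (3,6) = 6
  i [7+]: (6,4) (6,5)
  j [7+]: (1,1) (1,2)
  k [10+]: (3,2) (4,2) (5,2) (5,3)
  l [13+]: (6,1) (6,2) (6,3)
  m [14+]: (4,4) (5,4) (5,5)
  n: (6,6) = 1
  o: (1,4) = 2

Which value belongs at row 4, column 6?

2

O is a freebie, which forces (1,4) = 2.
H is a freebie; hence (3,6) = 6.
Cage n is a single given cell, so (6,6) = 1.
Row 3 already has 6, which forces (3,3) = 4.
Cage a's pair has sum 10, which forces (4,3) = 6.
In column 4, 6 can only go at (5,4), so (5,4) = 6.
In column 5, 5 can only go at (5,5), so (5,5) = 5.
Cage m needs sum 14, leaving (4,4) = 3.
Row 4 already has 3; hence (4,6) = 2.
Column 6 now contains 2, so (5,6) = 3.
The 4 cells of cage d must have sum 9; hence (4,5) = 1.
In row 5, 4 can only go at (5,1), so (5,1) = 4.
Cage f has sum 10, leaving (3,1) = 1.
Row 3 already has 1, leaving (3,4) = 5.
Column 1 now contains 4; hence (4,1) = 5.
5 is placed in row 4; hence (4,2) = 4.
5 is placed in column 4, so (6,4) = 4.
The two cells of cage j must have sum 7, so (1,1) = 6.
The two cells of cage j must have sum 7; hence (1,2) = 1.
6 is placed in row 1, so (1,5) = 4.
Row 1 now contains 4, so (1,6) = 5.
Column 4 already has 4; hence (2,4) = 1.
4 is placed in column 5; hence (2,5) = 6.
5 is placed in column 6, which forces (2,6) = 4.
The 4 cells of cage k must have sum 10, so (3,2) = 3.
Cage d needs sum 9; hence (3,5) = 2.
Column 2 now contains 1; hence (5,2) = 2.
2 is placed in row 5, so (5,3) = 1.
6 is placed in column 1, so (6,1) = 2.
2 is placed in row 6, which forces (6,3) = 5.
The two cells of cage i must have sum 7, which forces (6,5) = 3.
5 is placed in row 1; hence (1,3) = 3.
Column 1 now contains 2; hence (2,1) = 3.
2 is placed in column 2, which forces (2,2) = 5.
Column 3 already has 5, which forces (2,3) = 2.
Row 6 now contains 5, leaving (6,2) = 6.
Filled in: 6 1 3 2 4 5 / 3 5 2 1 6 4 / 1 3 4 5 2 6 / 5 4 6 3 1 2 / 4 2 1 6 5 3 / 2 6 5 4 3 1.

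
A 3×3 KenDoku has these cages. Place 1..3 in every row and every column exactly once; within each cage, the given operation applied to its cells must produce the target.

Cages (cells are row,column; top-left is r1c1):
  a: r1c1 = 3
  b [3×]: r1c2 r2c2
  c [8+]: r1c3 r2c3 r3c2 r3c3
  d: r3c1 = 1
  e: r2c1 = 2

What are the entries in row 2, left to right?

2 3 1

A is a freebie, leaving r1c1 = 3.
Row 1 already has 3; hence r1c2 = 1.
1 is placed in row 1, so r1c3 = 2.
Cage e is given, which forces r2c1 = 2.
Column 2 now contains 1; hence r2c2 = 3.
3 is placed in row 2, which forces r2c3 = 1.
D is a freebie, which forces r3c1 = 1.
Cage c needs sum 8, which forces r3c2 = 2.
1 is placed in column 3, so r3c3 = 3.
Filled in: 3 1 2 / 2 3 1 / 1 2 3.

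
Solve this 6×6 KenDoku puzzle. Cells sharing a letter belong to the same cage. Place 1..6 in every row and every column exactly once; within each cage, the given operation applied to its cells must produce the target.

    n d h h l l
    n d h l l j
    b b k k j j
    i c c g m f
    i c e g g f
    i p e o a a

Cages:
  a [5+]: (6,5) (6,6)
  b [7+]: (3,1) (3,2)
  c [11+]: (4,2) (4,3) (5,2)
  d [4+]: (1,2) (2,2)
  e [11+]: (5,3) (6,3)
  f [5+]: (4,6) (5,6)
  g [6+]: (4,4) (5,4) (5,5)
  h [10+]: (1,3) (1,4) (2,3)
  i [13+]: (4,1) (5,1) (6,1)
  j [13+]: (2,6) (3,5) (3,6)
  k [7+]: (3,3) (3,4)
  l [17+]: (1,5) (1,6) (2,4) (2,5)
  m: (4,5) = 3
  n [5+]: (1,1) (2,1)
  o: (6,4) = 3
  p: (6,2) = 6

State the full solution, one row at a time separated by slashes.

Cage m is a single given cell, so (4,5) = 3.
Cage p is a single given cell, leaving (6,2) = 6.
Row 6 now contains 6, so (6,3) = 5.
Cage o is given, leaving (6,4) = 3.
The 3 cells of cage g must have sum 6, which forces (4,4) = 1.
Column 3 already has 5, leaving (5,3) = 6.
Cage g has sum 6, so (5,4) = 4.
Cage g has sum 6, so (5,5) = 1.
Row 5 already has 1, leaving (5,6) = 3.
Column 5 already has 1, so (6,5) = 4.
4 is placed in row 6, leaving (6,6) = 1.
Cage l needs sum 17, leaving (1,6) = 4.
The 3 cells of cage i must have sum 13; hence (4,1) = 6.
Cage f's pair has sum 5, which forces (4,6) = 2.
Row 5 already has 3, leaving (5,1) = 5.
5 is placed in row 5; hence (5,2) = 2.
4 is placed in row 6, which forces (6,1) = 2.
Cage n needs two cells with sum 5; hence (1,1) = 1.
1 is placed in row 1, leaving (1,2) = 3.
Row 1 already has 3, which forces (1,3) = 2.
Cage n needs two cells with sum 5, which forces (2,1) = 4.
Column 2 already has 3, leaving (2,2) = 1.
1 is placed in row 2, leaving (2,3) = 3.
4 is placed in column 1; hence (3,1) = 3.
Column 2 already has 3; hence (3,2) = 4.
2 is placed in column 3, leaving (3,3) = 1.
The 3 cells of cage j must have sum 13, leaving (3,5) = 2.
Cage c needs sum 11, leaving (4,2) = 5.
Row 4 now contains 2, so (4,3) = 4.
The 3 cells of cage h must have sum 10, which forces (1,4) = 5.
Row 1 now contains 5, leaving (1,5) = 6.
Cage l needs sum 17, so (2,4) = 2.
Column 5 already has 6, so (2,5) = 5.
5 is placed in row 2, leaving (2,6) = 6.
The two cells of cage k must have sum 7; hence (3,4) = 6.
6 is placed in column 6, which forces (3,6) = 5.

1 3 2 5 6 4 / 4 1 3 2 5 6 / 3 4 1 6 2 5 / 6 5 4 1 3 2 / 5 2 6 4 1 3 / 2 6 5 3 4 1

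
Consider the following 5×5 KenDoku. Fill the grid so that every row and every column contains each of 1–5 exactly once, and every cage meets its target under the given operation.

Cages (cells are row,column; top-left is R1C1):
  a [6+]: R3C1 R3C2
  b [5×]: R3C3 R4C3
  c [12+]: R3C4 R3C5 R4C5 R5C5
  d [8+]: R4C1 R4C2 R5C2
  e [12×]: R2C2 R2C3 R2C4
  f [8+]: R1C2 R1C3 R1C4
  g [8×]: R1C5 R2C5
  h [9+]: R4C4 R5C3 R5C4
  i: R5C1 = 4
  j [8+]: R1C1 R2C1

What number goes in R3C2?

4

I is a freebie, so R5C1 = 4.
In row 2, 2 can only go at R2C5, so R2C5 = 2.
2 is placed in column 5, so R1C5 = 4.
Cage c has sum 12; hence R3C4 = 3.
The only place for 3 in row 1 is R1C1.
Column 1 now contains 3; hence R2C1 = 5.
In row 3, 2 can only go at R3C1, so R3C1 = 2.
The two cells of cage a must have sum 6; hence R3C2 = 4.
Column 1 now contains 2; hence R4C1 = 1.
Row 4 already has 1; hence R4C3 = 5.
Row 4 now contains 5, leaving R4C5 = 3.
Column 3 now contains 5, which forces R3C3 = 1.
Row 3 already has 1; hence R3C5 = 5.
Row 4 now contains 5, leaving R4C2 = 2.
Row 4 already has 2, which forces R4C4 = 4.
Cage d has sum 8; hence R5C2 = 5.
Row 5 now contains 5, which forces R5C4 = 2.
5 is placed in column 5; hence R5C5 = 1.
Column 2 already has 5, which forces R1C2 = 1.
Column 3 now contains 1; hence R1C3 = 2.
Cage f needs sum 8, so R1C4 = 5.
The 3 cells of cage e must have product 12; hence R2C2 = 3.
Cage e needs product 12; hence R2C3 = 4.
Column 4 already has 4, so R2C4 = 1.
Row 5 now contains 2; hence R5C3 = 3.
Completed grid: 3 1 2 5 4 / 5 3 4 1 2 / 2 4 1 3 5 / 1 2 5 4 3 / 4 5 3 2 1.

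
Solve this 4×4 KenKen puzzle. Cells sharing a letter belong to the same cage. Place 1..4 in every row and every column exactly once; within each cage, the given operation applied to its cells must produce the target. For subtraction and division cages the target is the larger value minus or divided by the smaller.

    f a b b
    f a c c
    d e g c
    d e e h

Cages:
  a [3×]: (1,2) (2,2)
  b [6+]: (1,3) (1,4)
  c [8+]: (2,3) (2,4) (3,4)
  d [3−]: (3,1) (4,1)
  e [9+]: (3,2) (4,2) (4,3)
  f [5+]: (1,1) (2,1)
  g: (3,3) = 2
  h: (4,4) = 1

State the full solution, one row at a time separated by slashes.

G is a freebie; hence (3,3) = 2.
H is a freebie; hence (4,4) = 1.
2 is placed in column 3, leaving (1,3) = 4.
The two cells of cage b must have sum 6; hence (1,4) = 2.
Cage d needs two cells with difference 3; hence (3,1) = 1.
Row 4 now contains 1, which forces (4,1) = 4.
Cage e has sum 9, leaving (4,2) = 2.
4 is placed in column 3; hence (4,3) = 3.
1 is placed in column 1, so (1,1) = 3.
Row 1 now contains 3, so (1,2) = 1.
Cage f needs two cells with sum 5; hence (2,1) = 2.
Column 2 already has 1, which forces (2,2) = 3.
3 is placed in column 3, so (2,3) = 1.
3 is placed in row 2, so (2,4) = 4.
Cage e has sum 9, which forces (3,2) = 4.
Column 4 already has 4, which forces (3,4) = 3.

3 1 4 2 / 2 3 1 4 / 1 4 2 3 / 4 2 3 1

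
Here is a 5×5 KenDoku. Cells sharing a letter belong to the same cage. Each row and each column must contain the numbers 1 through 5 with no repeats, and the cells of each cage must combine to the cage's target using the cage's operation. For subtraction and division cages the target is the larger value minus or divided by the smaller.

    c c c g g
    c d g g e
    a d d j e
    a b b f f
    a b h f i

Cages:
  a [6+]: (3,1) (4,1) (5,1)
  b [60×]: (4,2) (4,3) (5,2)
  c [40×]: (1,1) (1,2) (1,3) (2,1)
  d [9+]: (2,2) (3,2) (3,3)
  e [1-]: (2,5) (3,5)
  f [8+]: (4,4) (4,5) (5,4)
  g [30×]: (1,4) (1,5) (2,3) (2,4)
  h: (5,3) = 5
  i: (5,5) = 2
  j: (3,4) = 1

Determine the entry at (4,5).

J is a freebie, which forces (3,4) = 1.
Cage h is a single given cell, leaving (5,3) = 5.
Cage i is given, so (5,5) = 2.
Cage b has product 60, which forces (4,2) = 5.
The only place for 5 in row 3 is (3,5).
Cage e's pair has difference 1; hence (2,5) = 4.
In row 5, 1 can only go at (5,1), so (5,1) = 1.
The only place for 1 in row 2 is (2,3).
The 4 cells of cage c must have product 40, leaving (1,2) = 1.
The 4 cells of cage g must have product 30, which forces (1,5) = 3.
Column 5 now contains 3, leaving (4,5) = 1.
The only place for 3 in row 2 is (2,2).
Cage b has product 60, leaving (4,3) = 3.
Row 4 now contains 3; hence (4,4) = 4.
Column 2 now contains 3; hence (5,2) = 4.
Column 4 now contains 4, leaving (5,4) = 3.
The 3 cells of cage a must have sum 6, which forces (3,1) = 3.
Column 2 already has 4, so (3,2) = 2.
Cage d needs sum 9, so (3,3) = 4.
Row 4 now contains 3, leaving (4,1) = 2.
The 4 cells of cage c must have product 40; hence (1,1) = 4.
Column 3 now contains 4; hence (1,3) = 2.
2 is placed in row 1, so (1,4) = 5.
Column 1 now contains 2, which forces (2,1) = 5.
Column 4 already has 5; hence (2,4) = 2.
The full grid is 4 1 2 5 3 / 5 3 1 2 4 / 3 2 4 1 5 / 2 5 3 4 1 / 1 4 5 3 2.

1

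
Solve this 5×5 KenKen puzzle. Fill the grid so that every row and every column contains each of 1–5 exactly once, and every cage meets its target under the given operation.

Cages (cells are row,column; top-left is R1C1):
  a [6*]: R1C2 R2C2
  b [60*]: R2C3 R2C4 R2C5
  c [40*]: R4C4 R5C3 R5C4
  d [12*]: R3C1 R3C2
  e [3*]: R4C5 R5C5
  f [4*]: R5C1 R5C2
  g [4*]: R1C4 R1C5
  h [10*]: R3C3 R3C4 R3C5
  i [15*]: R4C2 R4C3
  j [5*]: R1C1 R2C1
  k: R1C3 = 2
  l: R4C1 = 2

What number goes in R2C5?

5

Cage k is given; hence R1C3 = 2.
L is a freebie, which forces R4C1 = 2.
Row 1 now contains 2, leaving R1C2 = 3.
Cage a needs two cells with product 6, so R2C2 = 2.
Column 2 already has 3, which forces R3C2 = 4.
Column 2 already has 3, which forces R4C2 = 5.
5 is placed in row 4, which forces R4C3 = 3.
5 is placed in row 4, which forces R4C4 = 4.
Row 4 already has 3; hence R4C5 = 1.
Column 2 already has 4, leaving R5C2 = 1.
Cage c needs product 40; hence R5C4 = 2.
1 is placed in column 5, which forces R5C5 = 3.
Column 4 now contains 4, leaving R1C4 = 1.
1 is placed in column 5; hence R1C5 = 4.
Cage b has product 60, leaving R2C4 = 3.
Column 5 already has 4, so R2C5 = 5.
Row 3 now contains 4, so R3C1 = 3.
Column 4 already has 1; hence R3C4 = 5.
The 3 cells of cage h must have product 10, which forces R3C5 = 2.
Row 5 already has 1, so R5C1 = 4.
Cage c needs product 40; hence R5C3 = 5.
Row 1 already has 1, which forces R1C1 = 5.
Row 2 already has 5; hence R2C1 = 1.
Row 2 already has 5, so R2C3 = 4.
Row 3 now contains 5, which forces R3C3 = 1.
The full grid is 5 3 2 1 4 / 1 2 4 3 5 / 3 4 1 5 2 / 2 5 3 4 1 / 4 1 5 2 3.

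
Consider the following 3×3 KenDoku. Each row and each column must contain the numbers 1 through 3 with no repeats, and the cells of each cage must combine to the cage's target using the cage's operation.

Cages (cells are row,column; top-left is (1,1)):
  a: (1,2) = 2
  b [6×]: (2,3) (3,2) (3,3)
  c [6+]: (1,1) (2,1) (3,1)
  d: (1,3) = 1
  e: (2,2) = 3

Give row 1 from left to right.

3 2 1

A is a freebie, so (1,2) = 2.
Cage d is given; hence (1,3) = 1.
Cage e is a single given cell, which forces (2,2) = 3.
3 is placed in row 2; hence (2,3) = 2.
Column 2 already has 3, so (3,2) = 1.
2 is placed in column 3, which forces (3,3) = 3.
1 is placed in row 1, leaving (1,1) = 3.
Row 2 already has 2; hence (2,1) = 1.
Row 3 now contains 3, leaving (3,1) = 2.
The full grid is 3 2 1 / 1 3 2 / 2 1 3.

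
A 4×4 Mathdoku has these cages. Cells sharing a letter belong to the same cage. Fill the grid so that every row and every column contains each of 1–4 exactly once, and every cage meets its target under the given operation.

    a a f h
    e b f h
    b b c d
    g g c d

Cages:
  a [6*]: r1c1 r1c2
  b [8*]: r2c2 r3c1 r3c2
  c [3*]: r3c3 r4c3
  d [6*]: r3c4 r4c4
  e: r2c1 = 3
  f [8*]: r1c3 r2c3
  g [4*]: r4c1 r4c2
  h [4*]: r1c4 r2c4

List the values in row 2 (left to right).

3 1 2 4

Cage e is given, so r2c1 = 3.
Column 1 already has 3, leaving r1c1 = 2.
The two cells of cage a must have product 6; hence r1c2 = 3.
2 is placed in row 1, which forces r1c3 = 4.
Row 1 now contains 4, which forces r1c4 = 1.
4 is placed in column 3, so r2c3 = 2.
1 is placed in column 4; hence r2c4 = 4.
Row 2 already has 4, leaving r2c2 = 1.
Cage b has product 8, so r3c1 = 4.
Cage b needs product 8, so r3c2 = 2.
Row 3 already has 2, leaving r3c4 = 3.
4 is placed in column 1, so r4c1 = 1.
Column 2 now contains 1, which forces r4c2 = 4.
Row 4 now contains 1, leaving r4c3 = 3.
Column 4 already has 3, leaving r4c4 = 2.
3 is placed in row 3, which forces r3c3 = 1.
The full grid is 2 3 4 1 / 3 1 2 4 / 4 2 1 3 / 1 4 3 2.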